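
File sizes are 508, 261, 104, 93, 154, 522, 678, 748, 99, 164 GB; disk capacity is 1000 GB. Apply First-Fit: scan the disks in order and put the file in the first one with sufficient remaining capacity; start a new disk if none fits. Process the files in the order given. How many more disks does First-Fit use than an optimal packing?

0

First-Fit: [508,261,104,93] [154,522,99,164] [678] [748] → 4 disks.
Total size 3331 GB; any packing needs at least ⌈3331/1000⌉ = 4 disks.
So 4 is already optimal.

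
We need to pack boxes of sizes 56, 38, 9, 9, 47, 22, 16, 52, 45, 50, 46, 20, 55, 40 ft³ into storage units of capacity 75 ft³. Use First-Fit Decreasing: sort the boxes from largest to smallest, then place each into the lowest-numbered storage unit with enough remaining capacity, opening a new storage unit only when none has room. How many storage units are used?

9

Sorted descending: 56, 55, 52, 50, 47, 46, 45, 40, 38, 22, 20, 16, 9, 9.
Put 56 ft³ in storage unit 1; 19 ft³ remain.
Put 55 ft³ in storage unit 2; 20 ft³ remain.
Put 52 ft³ in storage unit 3; 23 ft³ remain.
Put 50 ft³ in storage unit 4; 25 ft³ remain.
Put 47 ft³ in storage unit 5; 28 ft³ remain.
Put 46 ft³ in storage unit 6; 29 ft³ remain.
Put 45 ft³ in storage unit 7; 30 ft³ remain.
Put 40 ft³ in storage unit 8; 35 ft³ remain.
Put 38 ft³ in storage unit 9; 37 ft³ remain.
Put 22 ft³ in storage unit 3; 1 ft³ remain.
Put 20 ft³ in storage unit 2; 0 ft³ remain.
Put 16 ft³ in storage unit 1; 3 ft³ remain.
Put 9 ft³ in storage unit 4; 16 ft³ remain.
Put 9 ft³ in storage unit 4; 7 ft³ remain.
Final storage units: [56,16] [55,20] [52,22] [50,9,9] [47] [46] [45] [40] [38].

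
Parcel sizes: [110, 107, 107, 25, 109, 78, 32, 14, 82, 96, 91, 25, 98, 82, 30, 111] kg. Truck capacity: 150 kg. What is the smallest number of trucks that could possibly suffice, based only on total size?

8 trucks

Total size = 110 + 107 + 107 + 25 + 109 + 78 + 32 + 14 + 82 + 96 + 91 + 25 + 98 + 82 + 30 + 111 = 1197 kg.
⌈1197 / 150⌉ = 8.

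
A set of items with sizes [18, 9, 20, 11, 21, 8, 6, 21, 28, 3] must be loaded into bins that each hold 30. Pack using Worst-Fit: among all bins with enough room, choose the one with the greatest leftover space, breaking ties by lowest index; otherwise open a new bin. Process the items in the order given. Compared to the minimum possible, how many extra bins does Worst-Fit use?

Worst-Fit: [18,9] [20,3] [11,8,6] [21] [21] [28] → 6 bins.
Total size 145; any packing needs at least ⌈145/30⌉ = 5 bins.
An optimal packing achieves that bound: [28] [21,9] [21,8] [20,6,3] [18,11] → 5 bins.
Excess: 6 − 5 = 1.

1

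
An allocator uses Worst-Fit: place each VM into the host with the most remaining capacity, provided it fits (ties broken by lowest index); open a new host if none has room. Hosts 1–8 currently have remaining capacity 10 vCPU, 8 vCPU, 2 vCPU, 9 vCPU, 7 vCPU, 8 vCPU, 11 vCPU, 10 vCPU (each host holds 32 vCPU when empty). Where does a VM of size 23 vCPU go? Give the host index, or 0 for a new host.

No host has ≥ 23 vCPU free, so a new host is opened.

0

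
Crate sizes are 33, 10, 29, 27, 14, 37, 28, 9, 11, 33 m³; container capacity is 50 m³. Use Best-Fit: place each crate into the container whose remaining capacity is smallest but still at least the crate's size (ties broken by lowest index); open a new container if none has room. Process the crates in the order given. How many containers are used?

container 1: place 33 m³, 17 m³ left
container 1: place 10 m³, 7 m³ left
container 2: place 29 m³, 21 m³ left
container 3: place 27 m³, 23 m³ left
container 2: place 14 m³, 7 m³ left
container 4: place 37 m³, 13 m³ left
container 5: place 28 m³, 22 m³ left
container 4: place 9 m³, 4 m³ left
container 5: place 11 m³, 11 m³ left
container 6: place 33 m³, 17 m³ left
Final containers: [33,10] [29,14] [27] [37,9] [28,11] [33].

6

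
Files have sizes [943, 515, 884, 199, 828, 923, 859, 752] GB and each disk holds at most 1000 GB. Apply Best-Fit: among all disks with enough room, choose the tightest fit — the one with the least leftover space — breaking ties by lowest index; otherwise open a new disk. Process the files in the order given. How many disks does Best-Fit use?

Put 943 GB in disk 1; 57 GB remain.
Put 515 GB in disk 2; 485 GB remain.
Put 884 GB in disk 3; 116 GB remain.
Put 199 GB in disk 2; 286 GB remain.
Put 828 GB in disk 4; 172 GB remain.
Put 923 GB in disk 5; 77 GB remain.
Put 859 GB in disk 6; 141 GB remain.
Put 752 GB in disk 7; 248 GB remain.

7 disks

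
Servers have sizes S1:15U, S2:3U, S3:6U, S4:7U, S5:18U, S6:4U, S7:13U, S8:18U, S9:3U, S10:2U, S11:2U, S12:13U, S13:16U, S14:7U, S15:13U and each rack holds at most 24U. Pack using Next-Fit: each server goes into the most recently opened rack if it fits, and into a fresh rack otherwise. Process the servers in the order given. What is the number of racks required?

rack 1: place S1 (15U), 9U left
rack 1: place S2 (3U), 6U left
rack 1: place S3 (6U), 0U left
rack 2: place S4 (7U), 17U left
rack 3: place S5 (18U), 6U left
rack 3: place S6 (4U), 2U left
rack 4: place S7 (13U), 11U left
rack 5: place S8 (18U), 6U left
rack 5: place S9 (3U), 3U left
rack 5: place S10 (2U), 1U left
rack 6: place S11 (2U), 22U left
rack 6: place S12 (13U), 9U left
rack 7: place S13 (16U), 8U left
rack 7: place S14 (7U), 1U left
rack 8: place S15 (13U), 11U left

8 racks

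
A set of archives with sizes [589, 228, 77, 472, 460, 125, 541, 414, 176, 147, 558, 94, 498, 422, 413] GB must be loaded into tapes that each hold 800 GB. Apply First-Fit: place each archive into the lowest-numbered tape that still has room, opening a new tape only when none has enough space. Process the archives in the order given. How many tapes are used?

9

Put 589 GB in tape 1; 211 GB remain.
Put 228 GB in tape 2; 572 GB remain.
Put 77 GB in tape 1; 134 GB remain.
Put 472 GB in tape 2; 100 GB remain.
Put 460 GB in tape 3; 340 GB remain.
Put 125 GB in tape 1; 9 GB remain.
Put 541 GB in tape 4; 259 GB remain.
Put 414 GB in tape 5; 386 GB remain.
Put 176 GB in tape 3; 164 GB remain.
Put 147 GB in tape 3; 17 GB remain.
Put 558 GB in tape 6; 242 GB remain.
Put 94 GB in tape 2; 6 GB remain.
Put 498 GB in tape 7; 302 GB remain.
Put 422 GB in tape 8; 378 GB remain.
Put 413 GB in tape 9; 387 GB remain.
Final tapes: [589,77,125] [228,472,94] [460,176,147] [541] [414] [558] [498] [422] [413].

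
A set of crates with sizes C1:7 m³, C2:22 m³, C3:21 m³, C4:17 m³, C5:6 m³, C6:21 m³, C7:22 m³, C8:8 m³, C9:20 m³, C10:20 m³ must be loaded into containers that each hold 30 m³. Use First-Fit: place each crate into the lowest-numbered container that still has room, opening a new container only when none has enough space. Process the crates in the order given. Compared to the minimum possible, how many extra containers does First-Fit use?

0

First-Fit: [7,22] [21,6] [17,8] [21] [22] [20] [20] → 7 containers.
7 crates exceed 15 m³ (half the capacity), and no two of those can share a container, so at least 7 containers are needed.
So 7 is already optimal.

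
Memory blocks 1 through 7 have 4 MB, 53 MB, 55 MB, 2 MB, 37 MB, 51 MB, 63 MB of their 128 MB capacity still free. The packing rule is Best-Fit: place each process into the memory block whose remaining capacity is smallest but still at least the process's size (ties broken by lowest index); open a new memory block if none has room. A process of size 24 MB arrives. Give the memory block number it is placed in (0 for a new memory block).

Memory blocks with room: memory block 2 (53 MB), memory block 3 (55 MB), memory block 5 (37 MB), memory block 6 (51 MB), memory block 7 (63 MB).
Tightest fit is memory block 5 with 37 MB free.

5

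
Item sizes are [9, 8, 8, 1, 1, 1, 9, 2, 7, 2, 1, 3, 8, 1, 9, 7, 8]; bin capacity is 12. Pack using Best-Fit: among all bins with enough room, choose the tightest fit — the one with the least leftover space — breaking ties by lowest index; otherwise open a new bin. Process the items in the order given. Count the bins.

9

9 → bin 1 (remaining 3)
8 → bin 2 (remaining 4)
8 → bin 3 (remaining 4)
1 → bin 1 (remaining 2)
1 → bin 1 (remaining 1)
1 → bin 1 (remaining 0)
9 → bin 4 (remaining 3)
2 → bin 4 (remaining 1)
7 → bin 5 (remaining 5)
2 → bin 2 (remaining 2)
1 → bin 4 (remaining 0)
3 → bin 3 (remaining 1)
8 → bin 6 (remaining 4)
1 → bin 3 (remaining 0)
9 → bin 7 (remaining 3)
7 → bin 8 (remaining 5)
8 → bin 9 (remaining 4)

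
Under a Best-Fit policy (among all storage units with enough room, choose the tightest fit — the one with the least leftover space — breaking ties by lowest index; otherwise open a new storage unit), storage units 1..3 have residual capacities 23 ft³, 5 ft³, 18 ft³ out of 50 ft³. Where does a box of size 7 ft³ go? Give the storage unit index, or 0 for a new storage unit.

Storage units with room: storage unit 1 (23 ft³), storage unit 3 (18 ft³).
Tightest fit is storage unit 3 with 18 ft³ free.

3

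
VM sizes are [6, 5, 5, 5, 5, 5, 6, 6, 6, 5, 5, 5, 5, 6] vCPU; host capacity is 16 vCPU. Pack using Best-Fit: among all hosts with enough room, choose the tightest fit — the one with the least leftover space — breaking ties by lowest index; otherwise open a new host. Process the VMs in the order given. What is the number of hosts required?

Put 6 vCPU in host 1; 10 vCPU remain.
Put 5 vCPU in host 1; 5 vCPU remain.
Put 5 vCPU in host 1; 0 vCPU remain.
Put 5 vCPU in host 2; 11 vCPU remain.
Put 5 vCPU in host 2; 6 vCPU remain.
Put 5 vCPU in host 2; 1 vCPU remain.
Put 6 vCPU in host 3; 10 vCPU remain.
Put 6 vCPU in host 3; 4 vCPU remain.
Put 6 vCPU in host 4; 10 vCPU remain.
Put 5 vCPU in host 4; 5 vCPU remain.
Put 5 vCPU in host 4; 0 vCPU remain.
Put 5 vCPU in host 5; 11 vCPU remain.
Put 5 vCPU in host 5; 6 vCPU remain.
Put 6 vCPU in host 5; 0 vCPU remain.

5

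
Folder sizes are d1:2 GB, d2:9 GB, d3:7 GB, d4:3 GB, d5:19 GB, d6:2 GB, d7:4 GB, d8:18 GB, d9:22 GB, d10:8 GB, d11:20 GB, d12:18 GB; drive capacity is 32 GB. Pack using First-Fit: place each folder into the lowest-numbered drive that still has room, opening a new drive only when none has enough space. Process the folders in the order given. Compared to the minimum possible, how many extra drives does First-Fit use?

1

First-Fit: [2,9,7,3,2,4] [19,8] [18] [22] [20] [18] → 6 drives.
Total size 132 GB; any packing needs at least ⌈132/32⌉ = 5 drives.
An optimal packing achieves that bound: [22,9] [20,8,4] [19,7,3,2] [18,2] [18] → 5 drives.
Excess: 6 − 5 = 1.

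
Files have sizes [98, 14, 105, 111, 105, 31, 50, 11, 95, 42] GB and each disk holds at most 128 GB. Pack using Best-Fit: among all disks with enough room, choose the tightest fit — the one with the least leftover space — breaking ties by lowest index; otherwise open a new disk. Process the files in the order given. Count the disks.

6

98 GB → disk 1 (remaining 30 GB)
14 GB → disk 1 (remaining 16 GB)
105 GB → disk 2 (remaining 23 GB)
111 GB → disk 3 (remaining 17 GB)
105 GB → disk 4 (remaining 23 GB)
31 GB → disk 5 (remaining 97 GB)
50 GB → disk 5 (remaining 47 GB)
11 GB → disk 1 (remaining 5 GB)
95 GB → disk 6 (remaining 33 GB)
42 GB → disk 5 (remaining 5 GB)
Final disks: [98,14,11] [105] [111] [105] [31,50,42] [95].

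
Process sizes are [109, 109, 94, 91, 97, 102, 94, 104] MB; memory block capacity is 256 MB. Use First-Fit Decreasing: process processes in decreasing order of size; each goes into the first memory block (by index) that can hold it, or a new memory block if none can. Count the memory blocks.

Sorted descending: 109, 109, 104, 102, 97, 94, 94, 91.
Put 109 MB in memory block 1; 147 MB remain.
Put 109 MB in memory block 1; 38 MB remain.
Put 104 MB in memory block 2; 152 MB remain.
Put 102 MB in memory block 2; 50 MB remain.
Put 97 MB in memory block 3; 159 MB remain.
Put 94 MB in memory block 3; 65 MB remain.
Put 94 MB in memory block 4; 162 MB remain.
Put 91 MB in memory block 4; 71 MB remain.

4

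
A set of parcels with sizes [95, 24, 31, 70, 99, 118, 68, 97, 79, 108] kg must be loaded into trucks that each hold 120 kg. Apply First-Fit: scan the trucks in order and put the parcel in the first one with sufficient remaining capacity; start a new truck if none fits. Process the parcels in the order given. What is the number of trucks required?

8

truck 1: place 95 kg, 25 kg left
truck 1: place 24 kg, 1 kg left
truck 2: place 31 kg, 89 kg left
truck 2: place 70 kg, 19 kg left
truck 3: place 99 kg, 21 kg left
truck 4: place 118 kg, 2 kg left
truck 5: place 68 kg, 52 kg left
truck 6: place 97 kg, 23 kg left
truck 7: place 79 kg, 41 kg left
truck 8: place 108 kg, 12 kg left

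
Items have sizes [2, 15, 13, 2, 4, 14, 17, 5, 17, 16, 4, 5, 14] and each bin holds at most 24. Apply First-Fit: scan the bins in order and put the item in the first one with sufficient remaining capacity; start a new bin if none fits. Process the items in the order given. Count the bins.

bin 1: place 2, 22 left
bin 1: place 15, 7 left
bin 2: place 13, 11 left
bin 1: place 2, 5 left
bin 1: place 4, 1 left
bin 3: place 14, 10 left
bin 4: place 17, 7 left
bin 2: place 5, 6 left
bin 5: place 17, 7 left
bin 6: place 16, 8 left
bin 2: place 4, 2 left
bin 3: place 5, 5 left
bin 7: place 14, 10 left

7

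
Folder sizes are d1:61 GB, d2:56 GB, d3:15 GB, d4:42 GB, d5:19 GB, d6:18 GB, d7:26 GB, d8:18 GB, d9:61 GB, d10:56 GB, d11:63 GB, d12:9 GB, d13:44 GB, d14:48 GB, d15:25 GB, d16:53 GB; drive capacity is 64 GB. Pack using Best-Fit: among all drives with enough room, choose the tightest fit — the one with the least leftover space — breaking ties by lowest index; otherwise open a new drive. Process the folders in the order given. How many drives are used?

11

d1 (61 GB) → drive 1 (remaining 3 GB)
d2 (56 GB) → drive 2 (remaining 8 GB)
d3 (15 GB) → drive 3 (remaining 49 GB)
d4 (42 GB) → drive 3 (remaining 7 GB)
d5 (19 GB) → drive 4 (remaining 45 GB)
d6 (18 GB) → drive 4 (remaining 27 GB)
d7 (26 GB) → drive 4 (remaining 1 GB)
d8 (18 GB) → drive 5 (remaining 46 GB)
d9 (61 GB) → drive 6 (remaining 3 GB)
d10 (56 GB) → drive 7 (remaining 8 GB)
d11 (63 GB) → drive 8 (remaining 1 GB)
d12 (9 GB) → drive 5 (remaining 37 GB)
d13 (44 GB) → drive 9 (remaining 20 GB)
d14 (48 GB) → drive 10 (remaining 16 GB)
d15 (25 GB) → drive 5 (remaining 12 GB)
d16 (53 GB) → drive 11 (remaining 11 GB)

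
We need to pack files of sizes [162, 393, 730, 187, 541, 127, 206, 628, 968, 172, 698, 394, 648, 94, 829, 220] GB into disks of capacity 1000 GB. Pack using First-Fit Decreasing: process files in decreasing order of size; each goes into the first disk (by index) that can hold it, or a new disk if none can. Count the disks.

8

Sorted descending: 968, 829, 730, 698, 648, 628, 541, 394, 393, 220, 206, 187, 172, 162, 127, 94.
968 GB → disk 1 (remaining 32 GB)
829 GB → disk 2 (remaining 171 GB)
730 GB → disk 3 (remaining 270 GB)
698 GB → disk 4 (remaining 302 GB)
648 GB → disk 5 (remaining 352 GB)
628 GB → disk 6 (remaining 372 GB)
541 GB → disk 7 (remaining 459 GB)
394 GB → disk 7 (remaining 65 GB)
393 GB → disk 8 (remaining 607 GB)
220 GB → disk 3 (remaining 50 GB)
206 GB → disk 4 (remaining 96 GB)
187 GB → disk 5 (remaining 165 GB)
172 GB → disk 6 (remaining 200 GB)
162 GB → disk 2 (remaining 9 GB)
127 GB → disk 5 (remaining 38 GB)
94 GB → disk 4 (remaining 2 GB)
Final disks: [968] [829,162] [730,220] [698,206,94] [648,187,127] [628,172] [541,394] [393].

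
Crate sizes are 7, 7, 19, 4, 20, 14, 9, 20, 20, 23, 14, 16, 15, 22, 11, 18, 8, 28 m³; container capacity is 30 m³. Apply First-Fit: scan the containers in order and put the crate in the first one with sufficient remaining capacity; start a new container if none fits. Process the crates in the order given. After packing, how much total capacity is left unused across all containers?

container 1: place 7 m³, 23 m³ left
container 1: place 7 m³, 16 m³ left
container 2: place 19 m³, 11 m³ left
container 1: place 4 m³, 12 m³ left
container 3: place 20 m³, 10 m³ left
container 4: place 14 m³, 16 m³ left
container 1: place 9 m³, 3 m³ left
container 5: place 20 m³, 10 m³ left
container 6: place 20 m³, 10 m³ left
container 7: place 23 m³, 7 m³ left
container 4: place 14 m³, 2 m³ left
container 8: place 16 m³, 14 m³ left
container 9: place 15 m³, 15 m³ left
container 10: place 22 m³, 8 m³ left
container 2: place 11 m³, 0 m³ left
container 11: place 18 m³, 12 m³ left
container 3: place 8 m³, 2 m³ left
container 12: place 28 m³, 2 m³ left
12 containers × 30 m³ = 360 m³; used 275 m³; unused 85 m³.

85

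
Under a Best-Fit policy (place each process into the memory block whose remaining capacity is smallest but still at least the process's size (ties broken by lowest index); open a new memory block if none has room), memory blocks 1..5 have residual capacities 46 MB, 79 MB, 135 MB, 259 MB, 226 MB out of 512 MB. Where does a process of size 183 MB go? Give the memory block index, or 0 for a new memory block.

Memory blocks with room: memory block 4 (259 MB), memory block 5 (226 MB).
Tightest fit is memory block 5 with 226 MB free.

5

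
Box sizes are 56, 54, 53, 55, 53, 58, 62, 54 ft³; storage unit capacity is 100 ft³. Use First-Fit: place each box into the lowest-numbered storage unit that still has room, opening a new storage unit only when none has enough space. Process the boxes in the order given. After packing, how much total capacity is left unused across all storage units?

storage unit 1: place 56 ft³, 44 ft³ left
storage unit 2: place 54 ft³, 46 ft³ left
storage unit 3: place 53 ft³, 47 ft³ left
storage unit 4: place 55 ft³, 45 ft³ left
storage unit 5: place 53 ft³, 47 ft³ left
storage unit 6: place 58 ft³, 42 ft³ left
storage unit 7: place 62 ft³, 38 ft³ left
storage unit 8: place 54 ft³, 46 ft³ left
8 storage units × 100 ft³ = 800 ft³; used 445 ft³; unused 355 ft³.

355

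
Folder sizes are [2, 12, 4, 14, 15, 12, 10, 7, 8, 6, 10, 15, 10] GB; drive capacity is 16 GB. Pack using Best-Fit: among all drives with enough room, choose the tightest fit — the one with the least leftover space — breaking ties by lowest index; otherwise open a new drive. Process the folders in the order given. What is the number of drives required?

2 GB → drive 1 (remaining 14 GB)
12 GB → drive 1 (remaining 2 GB)
4 GB → drive 2 (remaining 12 GB)
14 GB → drive 3 (remaining 2 GB)
15 GB → drive 4 (remaining 1 GB)
12 GB → drive 2 (remaining 0 GB)
10 GB → drive 5 (remaining 6 GB)
7 GB → drive 6 (remaining 9 GB)
8 GB → drive 6 (remaining 1 GB)
6 GB → drive 5 (remaining 0 GB)
10 GB → drive 7 (remaining 6 GB)
15 GB → drive 8 (remaining 1 GB)
10 GB → drive 9 (remaining 6 GB)

9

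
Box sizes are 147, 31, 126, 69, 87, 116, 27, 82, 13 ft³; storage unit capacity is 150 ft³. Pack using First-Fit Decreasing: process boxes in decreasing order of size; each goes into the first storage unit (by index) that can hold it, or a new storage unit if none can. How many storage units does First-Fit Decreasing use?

6 storage units

Sorted descending: 147, 126, 116, 87, 82, 69, 31, 27, 13.
147 ft³ → storage unit 1 (remaining 3 ft³)
126 ft³ → storage unit 2 (remaining 24 ft³)
116 ft³ → storage unit 3 (remaining 34 ft³)
87 ft³ → storage unit 4 (remaining 63 ft³)
82 ft³ → storage unit 5 (remaining 68 ft³)
69 ft³ → storage unit 6 (remaining 81 ft³)
31 ft³ → storage unit 3 (remaining 3 ft³)
27 ft³ → storage unit 4 (remaining 36 ft³)
13 ft³ → storage unit 2 (remaining 11 ft³)
Final storage units: [147] [126,13] [116,31] [87,27] [82] [69].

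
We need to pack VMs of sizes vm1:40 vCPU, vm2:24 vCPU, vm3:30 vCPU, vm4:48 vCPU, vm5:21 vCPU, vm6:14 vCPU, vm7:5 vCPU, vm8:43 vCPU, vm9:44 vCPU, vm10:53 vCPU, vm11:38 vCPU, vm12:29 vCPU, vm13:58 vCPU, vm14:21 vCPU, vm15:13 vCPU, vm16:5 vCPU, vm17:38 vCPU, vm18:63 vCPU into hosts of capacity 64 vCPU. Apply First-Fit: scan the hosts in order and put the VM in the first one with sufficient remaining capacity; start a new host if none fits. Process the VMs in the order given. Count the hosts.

host 1: place vm1 (40 vCPU), 24 vCPU left
host 1: place vm2 (24 vCPU), 0 vCPU left
host 2: place vm3 (30 vCPU), 34 vCPU left
host 3: place vm4 (48 vCPU), 16 vCPU left
host 2: place vm5 (21 vCPU), 13 vCPU left
host 3: place vm6 (14 vCPU), 2 vCPU left
host 2: place vm7 (5 vCPU), 8 vCPU left
host 4: place vm8 (43 vCPU), 21 vCPU left
host 5: place vm9 (44 vCPU), 20 vCPU left
host 6: place vm10 (53 vCPU), 11 vCPU left
host 7: place vm11 (38 vCPU), 26 vCPU left
host 8: place vm12 (29 vCPU), 35 vCPU left
host 9: place vm13 (58 vCPU), 6 vCPU left
host 4: place vm14 (21 vCPU), 0 vCPU left
host 5: place vm15 (13 vCPU), 7 vCPU left
host 2: place vm16 (5 vCPU), 3 vCPU left
host 10: place vm17 (38 vCPU), 26 vCPU left
host 11: place vm18 (63 vCPU), 1 vCPU left

11 hosts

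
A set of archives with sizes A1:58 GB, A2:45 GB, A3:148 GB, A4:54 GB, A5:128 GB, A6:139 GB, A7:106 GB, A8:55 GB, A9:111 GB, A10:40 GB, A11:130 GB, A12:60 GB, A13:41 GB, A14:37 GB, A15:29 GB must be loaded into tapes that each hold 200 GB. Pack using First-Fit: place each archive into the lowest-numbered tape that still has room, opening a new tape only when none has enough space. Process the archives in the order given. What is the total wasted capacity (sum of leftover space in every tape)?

A1 (58 GB) → tape 1 (remaining 142 GB)
A2 (45 GB) → tape 1 (remaining 97 GB)
A3 (148 GB) → tape 2 (remaining 52 GB)
A4 (54 GB) → tape 1 (remaining 43 GB)
A5 (128 GB) → tape 3 (remaining 72 GB)
A6 (139 GB) → tape 4 (remaining 61 GB)
A7 (106 GB) → tape 5 (remaining 94 GB)
A8 (55 GB) → tape 3 (remaining 17 GB)
A9 (111 GB) → tape 6 (remaining 89 GB)
A10 (40 GB) → tape 1 (remaining 3 GB)
A11 (130 GB) → tape 7 (remaining 70 GB)
A12 (60 GB) → tape 4 (remaining 1 GB)
A13 (41 GB) → tape 2 (remaining 11 GB)
A14 (37 GB) → tape 5 (remaining 57 GB)
A15 (29 GB) → tape 5 (remaining 28 GB)
7 tapes × 200 GB = 1400 GB; used 1181 GB; unused 219 GB.

219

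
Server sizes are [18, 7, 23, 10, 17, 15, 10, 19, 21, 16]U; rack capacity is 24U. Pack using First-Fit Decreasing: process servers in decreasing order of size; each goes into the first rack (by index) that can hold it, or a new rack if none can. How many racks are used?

8

Sorted descending: 23, 21, 19, 18, 17, 16, 15, 10, 10, 7.
Put 23U in rack 1; 1U remain.
Put 21U in rack 2; 3U remain.
Put 19U in rack 3; 5U remain.
Put 18U in rack 4; 6U remain.
Put 17U in rack 5; 7U remain.
Put 16U in rack 6; 8U remain.
Put 15U in rack 7; 9U remain.
Put 10U in rack 8; 14U remain.
Put 10U in rack 8; 4U remain.
Put 7U in rack 5; 0U remain.
Final racks: [23] [21] [19] [18] [17,7] [16] [15] [10,10].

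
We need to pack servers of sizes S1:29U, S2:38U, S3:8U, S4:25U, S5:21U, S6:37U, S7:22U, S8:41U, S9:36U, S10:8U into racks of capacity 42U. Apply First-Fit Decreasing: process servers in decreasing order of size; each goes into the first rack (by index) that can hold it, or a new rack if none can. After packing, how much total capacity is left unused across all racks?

71

Sorted descending: 41, 38, 37, 36, 29, 25, 22, 21, 8, 8.
41U → rack 1 (remaining 1U)
38U → rack 2 (remaining 4U)
37U → rack 3 (remaining 5U)
36U → rack 4 (remaining 6U)
29U → rack 5 (remaining 13U)
25U → rack 6 (remaining 17U)
22U → rack 7 (remaining 20U)
21U → rack 8 (remaining 21U)
8U → rack 5 (remaining 5U)
8U → rack 6 (remaining 9U)
8 racks × 42U = 336U; used 265U; unused 71U.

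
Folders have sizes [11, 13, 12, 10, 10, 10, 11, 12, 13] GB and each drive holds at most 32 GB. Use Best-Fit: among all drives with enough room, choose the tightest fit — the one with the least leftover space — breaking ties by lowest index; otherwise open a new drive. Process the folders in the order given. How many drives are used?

11 GB → drive 1 (remaining 21 GB)
13 GB → drive 1 (remaining 8 GB)
12 GB → drive 2 (remaining 20 GB)
10 GB → drive 2 (remaining 10 GB)
10 GB → drive 2 (remaining 0 GB)
10 GB → drive 3 (remaining 22 GB)
11 GB → drive 3 (remaining 11 GB)
12 GB → drive 4 (remaining 20 GB)
13 GB → drive 4 (remaining 7 GB)

4 drives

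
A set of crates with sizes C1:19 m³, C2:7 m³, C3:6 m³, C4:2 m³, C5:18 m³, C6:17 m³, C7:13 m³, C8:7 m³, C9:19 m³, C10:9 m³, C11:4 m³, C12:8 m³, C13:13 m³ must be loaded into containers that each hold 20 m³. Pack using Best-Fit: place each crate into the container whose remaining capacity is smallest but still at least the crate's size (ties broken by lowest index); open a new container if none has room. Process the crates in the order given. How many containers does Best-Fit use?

Put C1 (19 m³) in container 1; 1 m³ remain.
Put C2 (7 m³) in container 2; 13 m³ remain.
Put C3 (6 m³) in container 2; 7 m³ remain.
Put C4 (2 m³) in container 2; 5 m³ remain.
Put C5 (18 m³) in container 3; 2 m³ remain.
Put C6 (17 m³) in container 4; 3 m³ remain.
Put C7 (13 m³) in container 5; 7 m³ remain.
Put C8 (7 m³) in container 5; 0 m³ remain.
Put C9 (19 m³) in container 6; 1 m³ remain.
Put C10 (9 m³) in container 7; 11 m³ remain.
Put C11 (4 m³) in container 2; 1 m³ remain.
Put C12 (8 m³) in container 7; 3 m³ remain.
Put C13 (13 m³) in container 8; 7 m³ remain.
Final containers: [19] [7,6,2,4] [18] [17] [13,7] [19] [9,8] [13].

8 containers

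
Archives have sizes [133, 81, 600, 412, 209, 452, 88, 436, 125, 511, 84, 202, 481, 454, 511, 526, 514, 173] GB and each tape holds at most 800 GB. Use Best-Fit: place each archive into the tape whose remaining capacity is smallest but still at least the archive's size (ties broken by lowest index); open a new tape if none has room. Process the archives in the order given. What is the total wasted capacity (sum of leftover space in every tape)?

tape 1: place 133 GB, 667 GB left
tape 1: place 81 GB, 586 GB left
tape 2: place 600 GB, 200 GB left
tape 1: place 412 GB, 174 GB left
tape 3: place 209 GB, 591 GB left
tape 3: place 452 GB, 139 GB left
tape 3: place 88 GB, 51 GB left
tape 4: place 436 GB, 364 GB left
tape 1: place 125 GB, 49 GB left
tape 5: place 511 GB, 289 GB left
tape 2: place 84 GB, 116 GB left
tape 5: place 202 GB, 87 GB left
tape 6: place 481 GB, 319 GB left
tape 7: place 454 GB, 346 GB left
tape 8: place 511 GB, 289 GB left
tape 9: place 526 GB, 274 GB left
tape 10: place 514 GB, 286 GB left
tape 9: place 173 GB, 101 GB left
10 tapes × 800 GB = 8000 GB; used 5992 GB; unused 2008 GB.

2008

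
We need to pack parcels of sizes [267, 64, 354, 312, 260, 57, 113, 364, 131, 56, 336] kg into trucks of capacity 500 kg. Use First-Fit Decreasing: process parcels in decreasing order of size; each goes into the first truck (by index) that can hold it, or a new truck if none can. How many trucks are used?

6 trucks

Sorted descending: 364, 354, 336, 312, 267, 260, 131, 113, 64, 57, 56.
364 kg → truck 1 (remaining 136 kg)
354 kg → truck 2 (remaining 146 kg)
336 kg → truck 3 (remaining 164 kg)
312 kg → truck 4 (remaining 188 kg)
267 kg → truck 5 (remaining 233 kg)
260 kg → truck 6 (remaining 240 kg)
131 kg → truck 1 (remaining 5 kg)
113 kg → truck 2 (remaining 33 kg)
64 kg → truck 3 (remaining 100 kg)
57 kg → truck 3 (remaining 43 kg)
56 kg → truck 4 (remaining 132 kg)
Final trucks: [364,131] [354,113] [336,64,57] [312,56] [267] [260].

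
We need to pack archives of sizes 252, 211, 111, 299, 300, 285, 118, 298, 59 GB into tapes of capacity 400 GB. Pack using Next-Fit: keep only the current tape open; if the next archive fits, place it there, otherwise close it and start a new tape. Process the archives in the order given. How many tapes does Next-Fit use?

252 GB → tape 1 (remaining 148 GB)
211 GB → tape 2 (remaining 189 GB)
111 GB → tape 2 (remaining 78 GB)
299 GB → tape 3 (remaining 101 GB)
300 GB → tape 4 (remaining 100 GB)
285 GB → tape 5 (remaining 115 GB)
118 GB → tape 6 (remaining 282 GB)
298 GB → tape 7 (remaining 102 GB)
59 GB → tape 7 (remaining 43 GB)
Final tapes: [252] [211,111] [299] [300] [285] [118] [298,59].

7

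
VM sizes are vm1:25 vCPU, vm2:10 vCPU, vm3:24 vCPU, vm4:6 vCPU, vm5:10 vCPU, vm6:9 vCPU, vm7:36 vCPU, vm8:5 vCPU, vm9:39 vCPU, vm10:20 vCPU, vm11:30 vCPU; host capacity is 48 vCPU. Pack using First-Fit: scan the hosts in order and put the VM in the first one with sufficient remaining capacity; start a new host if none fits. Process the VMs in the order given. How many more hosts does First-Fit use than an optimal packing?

1

First-Fit: [25,10,6,5] [24,10,9] [36] [39] [20] [30] → 6 hosts.
Total size 214 vCPU; any packing needs at least ⌈214/48⌉ = 5 hosts.
An optimal packing achieves that bound: [39,9] [36,10] [30,10,6] [25,20] [24,5] → 5 hosts.
Excess: 6 − 5 = 1.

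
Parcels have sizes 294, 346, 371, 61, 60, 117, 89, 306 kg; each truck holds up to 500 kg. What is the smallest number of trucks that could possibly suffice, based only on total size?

Total size = 294 + 346 + 371 + 61 + 60 + 117 + 89 + 306 = 1644 kg.
⌈1644 / 500⌉ = 4.

4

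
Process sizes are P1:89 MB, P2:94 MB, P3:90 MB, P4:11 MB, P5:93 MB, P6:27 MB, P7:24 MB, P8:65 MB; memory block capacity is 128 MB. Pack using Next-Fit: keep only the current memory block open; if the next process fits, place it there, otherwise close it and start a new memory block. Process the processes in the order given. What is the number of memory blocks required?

5

Put P1 (89 MB) in memory block 1; 39 MB remain.
Put P2 (94 MB) in memory block 2; 34 MB remain.
Put P3 (90 MB) in memory block 3; 38 MB remain.
Put P4 (11 MB) in memory block 3; 27 MB remain.
Put P5 (93 MB) in memory block 4; 35 MB remain.
Put P6 (27 MB) in memory block 4; 8 MB remain.
Put P7 (24 MB) in memory block 5; 104 MB remain.
Put P8 (65 MB) in memory block 5; 39 MB remain.
Final memory blocks: [89] [94] [90,11] [93,27] [24,65].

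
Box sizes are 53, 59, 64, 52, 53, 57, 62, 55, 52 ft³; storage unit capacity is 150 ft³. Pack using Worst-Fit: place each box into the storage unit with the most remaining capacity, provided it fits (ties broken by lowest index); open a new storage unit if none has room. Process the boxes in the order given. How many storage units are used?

storage unit 1: place 53 ft³, 97 ft³ left
storage unit 1: place 59 ft³, 38 ft³ left
storage unit 2: place 64 ft³, 86 ft³ left
storage unit 2: place 52 ft³, 34 ft³ left
storage unit 3: place 53 ft³, 97 ft³ left
storage unit 3: place 57 ft³, 40 ft³ left
storage unit 4: place 62 ft³, 88 ft³ left
storage unit 4: place 55 ft³, 33 ft³ left
storage unit 5: place 52 ft³, 98 ft³ left
Final storage units: [53,59] [64,52] [53,57] [62,55] [52].

5 storage units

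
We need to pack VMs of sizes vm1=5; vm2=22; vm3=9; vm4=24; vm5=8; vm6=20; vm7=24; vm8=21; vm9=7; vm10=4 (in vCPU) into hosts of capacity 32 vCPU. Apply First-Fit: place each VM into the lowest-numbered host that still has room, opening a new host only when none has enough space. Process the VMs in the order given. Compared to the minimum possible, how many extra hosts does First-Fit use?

1

First-Fit: [5,22,4] [9,8,7] [24] [20] [24] [21] → 6 hosts.
Total size 144 vCPU; any packing needs at least ⌈144/32⌉ = 5 hosts.
An optimal packing achieves that bound: [24,8] [24,7] [22,9] [21,5,4] [20] → 5 hosts.
Excess: 6 − 5 = 1.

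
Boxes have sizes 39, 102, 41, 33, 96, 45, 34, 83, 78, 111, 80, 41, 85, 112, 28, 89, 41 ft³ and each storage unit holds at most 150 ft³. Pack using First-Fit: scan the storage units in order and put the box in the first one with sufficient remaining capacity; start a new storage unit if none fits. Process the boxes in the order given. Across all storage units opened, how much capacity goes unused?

362

storage unit 1: place 39 ft³, 111 ft³ left
storage unit 1: place 102 ft³, 9 ft³ left
storage unit 2: place 41 ft³, 109 ft³ left
storage unit 2: place 33 ft³, 76 ft³ left
storage unit 3: place 96 ft³, 54 ft³ left
storage unit 2: place 45 ft³, 31 ft³ left
storage unit 3: place 34 ft³, 20 ft³ left
storage unit 4: place 83 ft³, 67 ft³ left
storage unit 5: place 78 ft³, 72 ft³ left
storage unit 6: place 111 ft³, 39 ft³ left
storage unit 7: place 80 ft³, 70 ft³ left
storage unit 4: place 41 ft³, 26 ft³ left
storage unit 8: place 85 ft³, 65 ft³ left
storage unit 9: place 112 ft³, 38 ft³ left
storage unit 2: place 28 ft³, 3 ft³ left
storage unit 10: place 89 ft³, 61 ft³ left
storage unit 5: place 41 ft³, 31 ft³ left
10 storage units × 150 ft³ = 1500 ft³; used 1138 ft³; unused 362 ft³.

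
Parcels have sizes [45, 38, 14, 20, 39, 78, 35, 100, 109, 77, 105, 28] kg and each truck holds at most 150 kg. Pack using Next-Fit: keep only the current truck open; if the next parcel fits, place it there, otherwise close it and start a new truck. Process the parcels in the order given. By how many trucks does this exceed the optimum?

Next-Fit: [45,38,14,20] [39,78] [35,100] [109] [77] [105,28] → 6 trucks.
Total size 688 kg; any packing needs at least ⌈688/150⌉ = 5 trucks.
An optimal packing achieves that bound: [109,39] [105,45] [100,38] [78,35,28] [77,20,14] → 5 trucks.
Excess: 6 − 5 = 1.

1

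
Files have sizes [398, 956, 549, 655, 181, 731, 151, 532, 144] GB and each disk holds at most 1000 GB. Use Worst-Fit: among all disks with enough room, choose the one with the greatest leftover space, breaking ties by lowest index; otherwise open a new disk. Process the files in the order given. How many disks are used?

398 GB → disk 1 (remaining 602 GB)
956 GB → disk 2 (remaining 44 GB)
549 GB → disk 1 (remaining 53 GB)
655 GB → disk 3 (remaining 345 GB)
181 GB → disk 3 (remaining 164 GB)
731 GB → disk 4 (remaining 269 GB)
151 GB → disk 4 (remaining 118 GB)
532 GB → disk 5 (remaining 468 GB)
144 GB → disk 5 (remaining 324 GB)
Final disks: [398,549] [956] [655,181] [731,151] [532,144].

5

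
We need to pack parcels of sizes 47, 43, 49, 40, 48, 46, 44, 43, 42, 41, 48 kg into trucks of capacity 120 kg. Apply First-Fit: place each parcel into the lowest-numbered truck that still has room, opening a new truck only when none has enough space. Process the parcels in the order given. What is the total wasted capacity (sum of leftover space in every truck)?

truck 1: place 47 kg, 73 kg left
truck 1: place 43 kg, 30 kg left
truck 2: place 49 kg, 71 kg left
truck 2: place 40 kg, 31 kg left
truck 3: place 48 kg, 72 kg left
truck 3: place 46 kg, 26 kg left
truck 4: place 44 kg, 76 kg left
truck 4: place 43 kg, 33 kg left
truck 5: place 42 kg, 78 kg left
truck 5: place 41 kg, 37 kg left
truck 6: place 48 kg, 72 kg left
6 trucks × 120 kg = 720 kg; used 491 kg; unused 229 kg.

229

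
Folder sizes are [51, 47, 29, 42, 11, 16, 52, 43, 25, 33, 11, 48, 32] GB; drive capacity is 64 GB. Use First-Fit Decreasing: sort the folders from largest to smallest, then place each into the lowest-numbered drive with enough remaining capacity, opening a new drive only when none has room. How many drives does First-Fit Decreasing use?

8

Sorted descending: 52, 51, 48, 47, 43, 42, 33, 32, 29, 25, 16, 11, 11.
drive 1: place 52 GB, 12 GB left
drive 2: place 51 GB, 13 GB left
drive 3: place 48 GB, 16 GB left
drive 4: place 47 GB, 17 GB left
drive 5: place 43 GB, 21 GB left
drive 6: place 42 GB, 22 GB left
drive 7: place 33 GB, 31 GB left
drive 8: place 32 GB, 32 GB left
drive 7: place 29 GB, 2 GB left
drive 8: place 25 GB, 7 GB left
drive 3: place 16 GB, 0 GB left
drive 1: place 11 GB, 1 GB left
drive 2: place 11 GB, 2 GB left
Final drives: [52,11] [51,11] [48,16] [47] [43] [42] [33,29] [32,25].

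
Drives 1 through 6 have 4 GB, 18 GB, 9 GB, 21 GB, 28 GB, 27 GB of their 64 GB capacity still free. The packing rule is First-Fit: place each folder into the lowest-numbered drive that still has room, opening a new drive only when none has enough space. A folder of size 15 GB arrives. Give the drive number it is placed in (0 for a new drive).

Drives with room: drive 2 (18 GB), drive 4 (21 GB), drive 5 (28 GB), drive 6 (27 GB).
The first with room is drive 2.

2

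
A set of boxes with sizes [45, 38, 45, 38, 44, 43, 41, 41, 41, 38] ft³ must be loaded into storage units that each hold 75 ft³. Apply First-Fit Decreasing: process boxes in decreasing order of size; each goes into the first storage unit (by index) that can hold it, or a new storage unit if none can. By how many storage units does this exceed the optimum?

First-Fit Decreasing: [45] [45] [44] [43] [41] [41] [41] [38] [38] [38] → 10 storage units.
10 boxes exceed 37.5 ft³ (half the capacity), and no two of those can share a storage unit, so at least 10 storage units are needed.
So 10 is already optimal.

0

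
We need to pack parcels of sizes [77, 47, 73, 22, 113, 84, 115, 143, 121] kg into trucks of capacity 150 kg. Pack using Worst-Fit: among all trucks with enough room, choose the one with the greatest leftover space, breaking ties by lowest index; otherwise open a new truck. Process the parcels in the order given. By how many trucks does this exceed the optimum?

Worst-Fit: [77,47] [73,22] [113] [84] [115] [143] [121] → 7 trucks.
Total size 795 kg; any packing needs at least ⌈795/150⌉ = 6 trucks.
An optimal packing achieves that bound: [143] [121,22] [115] [113] [84,47] [77,73] → 6 trucks.
Excess: 7 − 6 = 1.

1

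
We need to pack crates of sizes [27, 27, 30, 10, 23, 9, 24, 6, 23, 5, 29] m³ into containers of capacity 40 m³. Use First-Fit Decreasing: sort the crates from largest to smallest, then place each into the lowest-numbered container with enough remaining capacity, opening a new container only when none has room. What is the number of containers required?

7 containers

Sorted descending: 30, 29, 27, 27, 24, 23, 23, 10, 9, 6, 5.
30 m³ → container 1 (remaining 10 m³)
29 m³ → container 2 (remaining 11 m³)
27 m³ → container 3 (remaining 13 m³)
27 m³ → container 4 (remaining 13 m³)
24 m³ → container 5 (remaining 16 m³)
23 m³ → container 6 (remaining 17 m³)
23 m³ → container 7 (remaining 17 m³)
10 m³ → container 1 (remaining 0 m³)
9 m³ → container 2 (remaining 2 m³)
6 m³ → container 3 (remaining 7 m³)
5 m³ → container 3 (remaining 2 m³)
Final containers: [30,10] [29,9] [27,6,5] [27] [24] [23] [23].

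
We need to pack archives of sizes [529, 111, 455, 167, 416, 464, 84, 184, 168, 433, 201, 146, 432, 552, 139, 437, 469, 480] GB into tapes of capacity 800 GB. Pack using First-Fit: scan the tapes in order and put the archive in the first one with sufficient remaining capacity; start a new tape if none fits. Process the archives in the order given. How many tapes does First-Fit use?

tape 1: place 529 GB, 271 GB left
tape 1: place 111 GB, 160 GB left
tape 2: place 455 GB, 345 GB left
tape 2: place 167 GB, 178 GB left
tape 3: place 416 GB, 384 GB left
tape 4: place 464 GB, 336 GB left
tape 1: place 84 GB, 76 GB left
tape 3: place 184 GB, 200 GB left
tape 2: place 168 GB, 10 GB left
tape 5: place 433 GB, 367 GB left
tape 4: place 201 GB, 135 GB left
tape 3: place 146 GB, 54 GB left
tape 6: place 432 GB, 368 GB left
tape 7: place 552 GB, 248 GB left
tape 5: place 139 GB, 228 GB left
tape 8: place 437 GB, 363 GB left
tape 9: place 469 GB, 331 GB left
tape 10: place 480 GB, 320 GB left
Final tapes: [529,111,84] [455,167,168] [416,184,146] [464,201] [433,139] [432] [552] [437] [469] [480].

10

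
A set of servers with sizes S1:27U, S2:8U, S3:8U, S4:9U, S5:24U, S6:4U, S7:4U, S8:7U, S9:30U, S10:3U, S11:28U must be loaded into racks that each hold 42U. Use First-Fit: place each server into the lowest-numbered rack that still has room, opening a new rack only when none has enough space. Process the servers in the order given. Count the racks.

rack 1: place S1 (27U), 15U left
rack 1: place S2 (8U), 7U left
rack 2: place S3 (8U), 34U left
rack 2: place S4 (9U), 25U left
rack 2: place S5 (24U), 1U left
rack 1: place S6 (4U), 3U left
rack 3: place S7 (4U), 38U left
rack 3: place S8 (7U), 31U left
rack 3: place S9 (30U), 1U left
rack 1: place S10 (3U), 0U left
rack 4: place S11 (28U), 14U left
Final racks: [27,8,4,3] [8,9,24] [4,7,30] [28].

4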